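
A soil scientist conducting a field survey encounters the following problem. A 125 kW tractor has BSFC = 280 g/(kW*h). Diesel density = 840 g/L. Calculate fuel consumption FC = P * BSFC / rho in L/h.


FC = P * BSFC / rho_fuel
   = 125 * 280 / 840
   = 35000 / 840
   = 41.67 L/h


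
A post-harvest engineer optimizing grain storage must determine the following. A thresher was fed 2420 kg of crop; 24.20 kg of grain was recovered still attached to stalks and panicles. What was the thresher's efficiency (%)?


eta = (total - unthreshed) / total * 100
    = (2420 - 24.20) / 2420 * 100
    = 2395.80 / 2420 * 100
    = 99%


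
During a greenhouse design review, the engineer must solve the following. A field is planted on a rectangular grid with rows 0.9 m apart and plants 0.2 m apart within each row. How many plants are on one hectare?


D = 10000 / (row_sp * plant_sp)
  = 10000 / (0.9 * 0.2)
  = 10000 / 0.1800
  = 55555.56 plants/ha


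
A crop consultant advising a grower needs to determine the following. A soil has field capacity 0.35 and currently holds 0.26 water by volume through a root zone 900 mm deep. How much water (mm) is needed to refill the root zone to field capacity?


SMD = (FC - theta) * D
    = (0.35 - 0.26) * 900
    = 0.090 * 900
    = 81 mm


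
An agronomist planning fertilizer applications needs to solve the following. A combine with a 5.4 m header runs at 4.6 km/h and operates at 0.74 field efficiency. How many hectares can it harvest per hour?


C = w * v * eta_f / 10
  = 5.4 * 4.6 * 0.74 / 10
  = 18.38 / 10
  = 1.84 ha/h


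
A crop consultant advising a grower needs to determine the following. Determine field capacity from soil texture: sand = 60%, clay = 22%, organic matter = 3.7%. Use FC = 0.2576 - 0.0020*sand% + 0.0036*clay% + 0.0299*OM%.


FC = 0.2576 - 0.0020*60 + 0.0036*22 + 0.0299*3.7
   = 0.2576 - 0.1200 + 0.0792 + 0.1106
   = 0.3274


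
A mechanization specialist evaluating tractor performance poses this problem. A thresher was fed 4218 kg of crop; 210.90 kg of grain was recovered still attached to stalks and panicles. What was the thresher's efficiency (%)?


eta = (total - unthreshed) / total * 100
    = (4218 - 210.90) / 4218 * 100
    = 4007.10 / 4218 * 100
    = 95%


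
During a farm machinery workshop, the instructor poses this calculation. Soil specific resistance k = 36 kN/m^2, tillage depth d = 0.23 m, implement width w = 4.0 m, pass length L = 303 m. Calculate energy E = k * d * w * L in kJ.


E = k * d * w * L
  = 36 * 0.23 * 4.0 * 303
  = 10035.36 kJ


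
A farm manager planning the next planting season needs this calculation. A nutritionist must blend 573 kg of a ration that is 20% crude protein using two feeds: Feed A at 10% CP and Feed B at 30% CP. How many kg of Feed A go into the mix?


parts_A = CP_b - target = 30 - 20 = 10
parts_B = target - CP_a = 20 - 10 = 10
total_parts = 10 + 10 = 20
Feed A = 573 * 10 / 20 = 286.50 kg
Feed B = 573 * 10 / 20 = 286.50 kg


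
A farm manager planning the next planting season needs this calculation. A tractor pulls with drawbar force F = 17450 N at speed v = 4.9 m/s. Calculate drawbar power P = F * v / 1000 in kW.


P = F * v / 1000
  = 17450 * 4.9 / 1000
  = 85505 / 1000
  = 85.51 kW


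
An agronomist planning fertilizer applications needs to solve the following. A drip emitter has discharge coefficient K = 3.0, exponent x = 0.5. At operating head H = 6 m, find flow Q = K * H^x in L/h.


Q = K * H^x
  = 3.0 * 6^0.5
  = 3.0 * 2.4495
  = 7.35 L/h


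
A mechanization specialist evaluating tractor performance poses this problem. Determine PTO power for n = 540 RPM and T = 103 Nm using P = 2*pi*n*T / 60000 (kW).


P = 2*pi*n*T / 60000
  = 2*pi * 540 * 103 / 60000
  = 349470.77 / 60000
  = 5.82 kW


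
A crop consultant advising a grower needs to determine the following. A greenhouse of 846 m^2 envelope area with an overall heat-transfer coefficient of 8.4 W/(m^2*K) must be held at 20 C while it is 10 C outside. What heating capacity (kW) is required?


dT = 20 - (10) = 10 K
Q = U * A * dT
  = 8.4 * 846 * 10
  = 71064 W = 71.06 kW


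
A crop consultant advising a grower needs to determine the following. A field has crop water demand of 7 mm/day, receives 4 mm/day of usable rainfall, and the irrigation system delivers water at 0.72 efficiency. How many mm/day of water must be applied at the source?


IWR = (ETc - Pe) / Ea
    = (7 - 4) / 0.72
    = 3 / 0.72
    = 4.17 mm/day


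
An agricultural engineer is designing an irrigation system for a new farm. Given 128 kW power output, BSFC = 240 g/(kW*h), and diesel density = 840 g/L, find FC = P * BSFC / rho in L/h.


FC = P * BSFC / rho_fuel
   = 128 * 240 / 840
   = 30720 / 840
   = 36.57 L/h


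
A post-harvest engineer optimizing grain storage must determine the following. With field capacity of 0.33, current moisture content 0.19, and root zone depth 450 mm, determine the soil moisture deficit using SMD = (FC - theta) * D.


SMD = (FC - theta) * D
    = (0.33 - 0.19) * 450
    = 0.140 * 450
    = 63 mm


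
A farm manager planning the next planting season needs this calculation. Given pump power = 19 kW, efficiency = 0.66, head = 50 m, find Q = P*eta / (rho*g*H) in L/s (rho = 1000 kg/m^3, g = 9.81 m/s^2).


Q = (P * 1000 * eta) / (rho * g * H)
  = (19 * 1000 * 0.66) / (1000 * 9.81 * 50)
  = 12540 / 490500
  = 0.02557 m^3/s = 25.57 L/s


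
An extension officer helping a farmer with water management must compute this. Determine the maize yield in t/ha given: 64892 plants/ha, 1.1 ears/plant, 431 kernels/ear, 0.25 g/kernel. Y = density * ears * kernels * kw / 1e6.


Y = density * ears * kernels * kw
  = 64892 * 1.1 * 431 * 0.25 g/ha
  = 7691324.30 g/ha
  = 7691.32 kg/ha = 7.69 t/ha


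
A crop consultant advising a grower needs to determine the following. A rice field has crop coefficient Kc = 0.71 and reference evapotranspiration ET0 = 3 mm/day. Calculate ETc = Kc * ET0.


ETc = Kc * ET0
    = 0.71 * 3
    = 2.13 mm/day


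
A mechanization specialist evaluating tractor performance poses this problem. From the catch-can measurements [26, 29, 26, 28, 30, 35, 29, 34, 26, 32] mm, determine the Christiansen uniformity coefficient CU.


xbar = 295 / 10 = 29.500
sum|xi - xbar| = 26
CU = 100 * (1 - 26 / (10 * 29.500))
   = 100 * (1 - 0.0881)
   = 91.19%


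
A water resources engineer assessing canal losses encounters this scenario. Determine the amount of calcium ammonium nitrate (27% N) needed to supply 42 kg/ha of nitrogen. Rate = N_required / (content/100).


Rate = N_required / (N_content / 100)
     = 42 / (27 / 100)
     = 42 / 0.27
     = 155.56 kg/ha


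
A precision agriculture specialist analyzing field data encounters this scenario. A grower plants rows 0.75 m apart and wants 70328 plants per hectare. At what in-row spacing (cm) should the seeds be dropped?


spacing = 10000 / (row_sp * density)
        = 10000 / (0.75 * 70328)
        = 10000 / 52746
        = 0.18959 m = 18.96 cm


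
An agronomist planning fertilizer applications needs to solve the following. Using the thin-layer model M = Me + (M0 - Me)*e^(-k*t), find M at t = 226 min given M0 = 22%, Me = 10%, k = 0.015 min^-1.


M = Me + (M0 - Me) * e^(-k*t)
  = 10 + (22 - 10) * e^(-0.015*226)
  = 10 + 12 * e^(-3.390)
  = 10 + 12 * 0.03371
  = 10 + 0.4045
  = 10.40%


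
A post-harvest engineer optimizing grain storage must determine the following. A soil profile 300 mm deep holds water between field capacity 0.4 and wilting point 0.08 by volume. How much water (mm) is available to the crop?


AW = (FC - WP) * D
   = (0.4 - 0.08) * 300
   = 0.32 * 300
   = 96 mm


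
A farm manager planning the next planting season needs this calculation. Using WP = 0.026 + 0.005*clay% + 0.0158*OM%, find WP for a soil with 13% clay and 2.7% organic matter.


WP = 0.026 + 0.005*13 + 0.0158*2.7
   = 0.026 + 0.0650 + 0.0427
   = 0.1337


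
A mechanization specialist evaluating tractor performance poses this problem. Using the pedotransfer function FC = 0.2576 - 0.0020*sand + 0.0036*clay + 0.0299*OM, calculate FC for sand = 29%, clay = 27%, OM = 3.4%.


FC = 0.2576 - 0.0020*29 + 0.0036*27 + 0.0299*3.4
   = 0.2576 - 0.0580 + 0.0972 + 0.1017
   = 0.3985


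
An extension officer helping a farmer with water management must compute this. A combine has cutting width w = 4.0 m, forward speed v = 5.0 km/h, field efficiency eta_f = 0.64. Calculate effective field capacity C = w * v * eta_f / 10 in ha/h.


C = w * v * eta_f / 10
  = 4.0 * 5.0 * 0.64 / 10
  = 12.80 / 10
  = 1.28 ha/h


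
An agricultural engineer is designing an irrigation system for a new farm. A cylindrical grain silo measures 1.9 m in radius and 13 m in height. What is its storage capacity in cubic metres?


V = pi * r^2 * h
  = pi * 1.9^2 * 13
  = pi * 3.61 * 13
  = 147.43 m^3


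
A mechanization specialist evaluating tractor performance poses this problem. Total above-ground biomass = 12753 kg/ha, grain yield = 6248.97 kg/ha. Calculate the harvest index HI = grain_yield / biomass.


HI = grain_yield / biomass
   = 6248.97 / 12753
   = 0.49


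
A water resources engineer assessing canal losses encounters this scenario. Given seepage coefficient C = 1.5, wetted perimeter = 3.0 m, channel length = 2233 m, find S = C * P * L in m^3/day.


S = C * P * L
  = 1.5 * 3.0 * 2233
  = 10048.50 m^3/day


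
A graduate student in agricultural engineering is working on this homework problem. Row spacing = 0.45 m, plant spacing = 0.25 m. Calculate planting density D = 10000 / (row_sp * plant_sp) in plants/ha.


D = 10000 / (row_sp * plant_sp)
  = 10000 / (0.45 * 0.25)
  = 10000 / 0.1125
  = 88888.89 plants/ha


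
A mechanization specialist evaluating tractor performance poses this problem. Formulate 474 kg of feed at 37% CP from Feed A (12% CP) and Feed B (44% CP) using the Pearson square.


parts_A = CP_b - target = 44 - 37 = 7
parts_B = target - CP_a = 37 - 12 = 25
total_parts = 7 + 25 = 32
Feed A = 474 * 7 / 32 = 103.69 kg
Feed B = 474 * 25 / 32 = 370.31 kg

103.69 kg


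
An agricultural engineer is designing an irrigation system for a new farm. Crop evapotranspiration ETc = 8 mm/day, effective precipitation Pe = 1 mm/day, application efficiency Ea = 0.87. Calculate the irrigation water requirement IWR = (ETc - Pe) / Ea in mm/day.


IWR = (ETc - Pe) / Ea
    = (8 - 1) / 0.87
    = 7 / 0.87
    = 8.05 mm/day


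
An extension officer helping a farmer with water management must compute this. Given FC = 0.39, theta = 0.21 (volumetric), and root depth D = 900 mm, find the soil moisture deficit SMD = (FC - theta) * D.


SMD = (FC - theta) * D
    = (0.39 - 0.21) * 900
    = 0.180 * 900
    = 162 mm


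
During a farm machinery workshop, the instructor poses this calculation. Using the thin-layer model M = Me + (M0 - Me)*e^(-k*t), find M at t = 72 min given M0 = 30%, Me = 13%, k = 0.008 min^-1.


M = Me + (M0 - Me) * e^(-k*t)
  = 13 + (30 - 13) * e^(-0.008*72)
  = 13 + 17 * e^(-0.576)
  = 13 + 17 * 0.56214
  = 13 + 9.5564
  = 22.56%


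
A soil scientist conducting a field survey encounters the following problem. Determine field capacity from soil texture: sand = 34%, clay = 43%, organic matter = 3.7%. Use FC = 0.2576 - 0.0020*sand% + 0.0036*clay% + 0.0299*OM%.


FC = 0.2576 - 0.0020*34 + 0.0036*43 + 0.0299*3.7
   = 0.2576 - 0.0680 + 0.1548 + 0.1106
   = 0.4550


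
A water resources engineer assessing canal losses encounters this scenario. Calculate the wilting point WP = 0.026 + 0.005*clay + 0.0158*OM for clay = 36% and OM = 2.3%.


WP = 0.026 + 0.005*36 + 0.0158*2.3
   = 0.026 + 0.1800 + 0.0363
   = 0.2423


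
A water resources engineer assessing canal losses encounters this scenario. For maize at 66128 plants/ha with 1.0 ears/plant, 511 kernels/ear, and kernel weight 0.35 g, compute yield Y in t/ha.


Y = density * ears * kernels * kw
  = 66128 * 1.0 * 511 * 0.35 g/ha
  = 11826992.80 g/ha
  = 11826.99 kg/ha = 11.83 t/ha


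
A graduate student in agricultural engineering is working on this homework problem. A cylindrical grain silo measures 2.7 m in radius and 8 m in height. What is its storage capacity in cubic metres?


V = pi * r^2 * h
  = pi * 2.7^2 * 8
  = pi * 7.29 * 8
  = 183.22 m^3


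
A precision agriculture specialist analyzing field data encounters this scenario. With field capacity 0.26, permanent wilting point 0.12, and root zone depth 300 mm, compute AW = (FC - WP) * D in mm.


AW = (FC - WP) * D
   = (0.26 - 0.12) * 300
   = 0.14 * 300
   = 42 mm


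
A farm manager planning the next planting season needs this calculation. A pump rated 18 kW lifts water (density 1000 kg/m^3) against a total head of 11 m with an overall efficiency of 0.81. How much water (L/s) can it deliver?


Q = (P * 1000 * eta) / (rho * g * H)
  = (18 * 1000 * 0.81) / (1000 * 9.81 * 11)
  = 14580 / 107910
  = 0.13511 m^3/s = 135.11 L/s


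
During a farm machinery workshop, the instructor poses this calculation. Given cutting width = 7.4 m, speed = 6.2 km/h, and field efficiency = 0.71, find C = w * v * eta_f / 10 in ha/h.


C = w * v * eta_f / 10
  = 7.4 * 6.2 * 0.71 / 10
  = 32.57 / 10
  = 3.26 ha/h


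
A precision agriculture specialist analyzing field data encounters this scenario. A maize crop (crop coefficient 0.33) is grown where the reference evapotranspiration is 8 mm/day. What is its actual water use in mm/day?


ETc = Kc * ET0
    = 0.33 * 8
    = 2.64 mm/day


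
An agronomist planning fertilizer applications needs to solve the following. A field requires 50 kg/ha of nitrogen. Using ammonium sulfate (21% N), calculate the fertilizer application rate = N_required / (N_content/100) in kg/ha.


Rate = N_required / (N_content / 100)
     = 50 / (21 / 100)
     = 50 / 0.21
     = 238.10 kg/ha


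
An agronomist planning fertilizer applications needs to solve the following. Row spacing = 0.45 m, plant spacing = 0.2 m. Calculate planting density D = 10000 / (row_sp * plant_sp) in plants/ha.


D = 10000 / (row_sp * plant_sp)
  = 10000 / (0.45 * 0.2)
  = 10000 / 0.0900
  = 111111.11 plants/ha


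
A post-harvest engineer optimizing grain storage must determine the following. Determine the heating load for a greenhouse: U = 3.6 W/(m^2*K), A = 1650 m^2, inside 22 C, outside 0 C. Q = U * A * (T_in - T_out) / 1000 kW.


dT = 22 - (0) = 22 K
Q = U * A * dT
  = 3.6 * 1650 * 22
  = 130680 W = 130.68 kW


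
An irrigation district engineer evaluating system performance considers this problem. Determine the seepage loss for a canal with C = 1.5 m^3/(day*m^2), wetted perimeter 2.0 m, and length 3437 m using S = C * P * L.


S = C * P * L
  = 1.5 * 2.0 * 3437
  = 10311 m^3/day


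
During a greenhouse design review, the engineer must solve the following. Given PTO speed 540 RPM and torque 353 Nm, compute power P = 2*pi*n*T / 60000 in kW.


P = 2*pi*n*T / 60000
  = 2*pi * 540 * 353 / 60000
  = 1197700.78 / 60000
  = 19.96 kW


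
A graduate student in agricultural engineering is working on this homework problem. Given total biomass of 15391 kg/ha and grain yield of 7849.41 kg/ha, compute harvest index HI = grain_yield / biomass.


HI = grain_yield / biomass
   = 7849.41 / 15391
   = 0.51


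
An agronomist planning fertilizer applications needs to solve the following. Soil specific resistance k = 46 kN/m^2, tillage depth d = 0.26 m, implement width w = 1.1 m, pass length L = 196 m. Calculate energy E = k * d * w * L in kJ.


E = k * d * w * L
  = 46 * 0.26 * 1.1 * 196
  = 2578.58 kJ


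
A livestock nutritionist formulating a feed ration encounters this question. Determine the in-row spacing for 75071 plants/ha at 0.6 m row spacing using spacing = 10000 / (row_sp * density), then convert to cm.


spacing = 10000 / (row_sp * density)
        = 10000 / (0.6 * 75071)
        = 10000 / 45042.60
        = 0.22201 m = 22.20 cm


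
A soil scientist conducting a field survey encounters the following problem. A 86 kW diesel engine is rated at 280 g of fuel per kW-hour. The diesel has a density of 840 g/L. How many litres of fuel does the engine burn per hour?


FC = P * BSFC / rho_fuel
   = 86 * 280 / 840
   = 24080 / 840
   = 28.67 L/h


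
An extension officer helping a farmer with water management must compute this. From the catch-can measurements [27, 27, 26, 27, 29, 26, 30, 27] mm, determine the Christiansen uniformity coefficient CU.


xbar = 219 / 8 = 27.375
sum|xi - xbar| = 8.500
CU = 100 * (1 - 8.500 / (8 * 27.375))
   = 100 * (1 - 0.0388)
   = 96.12%


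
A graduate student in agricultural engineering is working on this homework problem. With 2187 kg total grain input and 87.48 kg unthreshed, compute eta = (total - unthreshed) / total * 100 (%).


eta = (total - unthreshed) / total * 100
    = (2187 - 87.48) / 2187 * 100
    = 2099.52 / 2187 * 100
    = 96%


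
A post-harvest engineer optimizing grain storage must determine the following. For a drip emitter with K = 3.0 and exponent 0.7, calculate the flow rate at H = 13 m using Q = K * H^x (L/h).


Q = K * H^x
  = 3.0 * 13^0.7
  = 3.0 * 6.0223
  = 18.07 L/h


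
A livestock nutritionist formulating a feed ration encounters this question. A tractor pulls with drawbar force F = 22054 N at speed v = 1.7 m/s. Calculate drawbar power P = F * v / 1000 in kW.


P = F * v / 1000
  = 22054 * 1.7 / 1000
  = 37491.80 / 1000
  = 37.49 kW


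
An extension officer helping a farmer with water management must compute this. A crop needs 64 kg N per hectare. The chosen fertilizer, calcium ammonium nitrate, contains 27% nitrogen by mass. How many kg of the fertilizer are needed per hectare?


Rate = N_required / (N_content / 100)
     = 64 / (27 / 100)
     = 64 / 0.27
     = 237.04 kg/ha


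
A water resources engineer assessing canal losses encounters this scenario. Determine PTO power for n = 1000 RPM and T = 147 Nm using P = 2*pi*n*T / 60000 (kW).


P = 2*pi*n*T / 60000
  = 2*pi * 1000 * 147 / 60000
  = 923628.24 / 60000
  = 15.39 kW


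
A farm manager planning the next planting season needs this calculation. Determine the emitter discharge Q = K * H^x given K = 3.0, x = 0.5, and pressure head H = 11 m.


Q = K * H^x
  = 3.0 * 11^0.5
  = 3.0 * 3.3166
  = 9.95 L/h


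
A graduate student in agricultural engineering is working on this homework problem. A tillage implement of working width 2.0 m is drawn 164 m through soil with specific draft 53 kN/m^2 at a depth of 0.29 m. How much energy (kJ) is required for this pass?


E = k * d * w * L
  = 53 * 0.29 * 2.0 * 164
  = 5041.36 kJ


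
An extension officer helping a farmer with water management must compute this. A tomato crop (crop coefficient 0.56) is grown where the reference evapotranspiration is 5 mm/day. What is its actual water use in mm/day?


ETc = Kc * ET0
    = 0.56 * 5
    = 2.80 mm/day


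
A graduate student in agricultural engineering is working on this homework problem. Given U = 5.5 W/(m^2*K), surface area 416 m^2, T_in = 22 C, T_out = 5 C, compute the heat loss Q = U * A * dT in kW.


dT = 22 - (5) = 17 K
Q = U * A * dT
  = 5.5 * 416 * 17
  = 38896 W = 38.90 kW


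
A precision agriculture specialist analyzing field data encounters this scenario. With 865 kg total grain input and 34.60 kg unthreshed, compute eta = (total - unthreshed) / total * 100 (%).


eta = (total - unthreshed) / total * 100
    = (865 - 34.60) / 865 * 100
    = 830.40 / 865 * 100
    = 96%


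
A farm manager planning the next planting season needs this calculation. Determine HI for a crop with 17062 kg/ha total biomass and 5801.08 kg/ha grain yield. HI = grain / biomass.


HI = grain_yield / biomass
   = 5801.08 / 17062
   = 0.34


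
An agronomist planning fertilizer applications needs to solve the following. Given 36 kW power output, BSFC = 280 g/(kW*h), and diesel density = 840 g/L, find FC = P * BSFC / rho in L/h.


FC = P * BSFC / rho_fuel
   = 36 * 280 / 840
   = 10080 / 840
   = 12 L/h


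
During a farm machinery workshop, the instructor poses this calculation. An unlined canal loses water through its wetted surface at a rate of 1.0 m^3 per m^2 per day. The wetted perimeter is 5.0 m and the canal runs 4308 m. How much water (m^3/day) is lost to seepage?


S = C * P * L
  = 1.0 * 5.0 * 4308
  = 21540 m^3/day


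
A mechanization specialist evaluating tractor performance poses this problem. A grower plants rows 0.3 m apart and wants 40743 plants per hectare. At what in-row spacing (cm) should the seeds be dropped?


spacing = 10000 / (row_sp * density)
        = 10000 / (0.3 * 40743)
        = 10000 / 12222.90
        = 0.81814 m = 81.81 cm


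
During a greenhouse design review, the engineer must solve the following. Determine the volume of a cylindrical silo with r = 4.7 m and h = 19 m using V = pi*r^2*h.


V = pi * r^2 * h
  = pi * 4.7^2 * 19
  = pi * 22.09 * 19
  = 1318.56 m^3


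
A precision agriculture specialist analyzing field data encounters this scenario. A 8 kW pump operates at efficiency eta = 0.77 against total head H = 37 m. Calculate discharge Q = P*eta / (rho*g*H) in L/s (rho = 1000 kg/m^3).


Q = (P * 1000 * eta) / (rho * g * H)
  = (8 * 1000 * 0.77) / (1000 * 9.81 * 37)
  = 6160 / 362970
  = 0.01697 m^3/s = 16.97 L/s


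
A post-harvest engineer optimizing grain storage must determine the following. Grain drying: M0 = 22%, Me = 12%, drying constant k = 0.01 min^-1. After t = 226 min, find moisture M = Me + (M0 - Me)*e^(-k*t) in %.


M = Me + (M0 - Me) * e^(-k*t)
  = 12 + (22 - 12) * e^(-0.01*226)
  = 12 + 10 * e^(-2.260)
  = 12 + 10 * 0.10435
  = 12 + 1.0435
  = 13.04%


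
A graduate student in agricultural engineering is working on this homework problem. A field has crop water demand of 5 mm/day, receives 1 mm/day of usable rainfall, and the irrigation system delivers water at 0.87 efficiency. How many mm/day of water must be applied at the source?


IWR = (ETc - Pe) / Ea
    = (5 - 1) / 0.87
    = 4 / 0.87
    = 4.60 mm/day


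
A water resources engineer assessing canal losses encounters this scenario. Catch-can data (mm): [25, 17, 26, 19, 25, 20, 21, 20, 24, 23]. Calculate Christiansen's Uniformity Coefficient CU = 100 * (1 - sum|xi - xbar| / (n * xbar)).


xbar = 220 / 10 = 22
sum|xi - xbar| = 26
CU = 100 * (1 - 26 / (10 * 22))
   = 100 * (1 - 0.1182)
   = 88.18%


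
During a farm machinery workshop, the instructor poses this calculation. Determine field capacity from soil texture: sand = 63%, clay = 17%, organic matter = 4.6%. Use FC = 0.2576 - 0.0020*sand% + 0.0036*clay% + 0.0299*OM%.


FC = 0.2576 - 0.0020*63 + 0.0036*17 + 0.0299*4.6
   = 0.2576 - 0.1260 + 0.0612 + 0.1375
   = 0.3303


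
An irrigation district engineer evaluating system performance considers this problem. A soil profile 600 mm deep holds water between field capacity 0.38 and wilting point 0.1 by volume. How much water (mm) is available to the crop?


AW = (FC - WP) * D
   = (0.38 - 0.1) * 600
   = 0.28 * 600
   = 168 mm


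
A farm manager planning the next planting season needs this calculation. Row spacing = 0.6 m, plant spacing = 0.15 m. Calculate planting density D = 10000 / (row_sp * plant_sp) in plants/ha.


D = 10000 / (row_sp * plant_sp)
  = 10000 / (0.6 * 0.15)
  = 10000 / 0.0900
  = 111111.11 plants/ha


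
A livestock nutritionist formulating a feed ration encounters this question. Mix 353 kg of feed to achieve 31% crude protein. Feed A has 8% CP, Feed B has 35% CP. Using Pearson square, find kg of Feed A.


parts_A = CP_b - target = 35 - 31 = 4
parts_B = target - CP_a = 31 - 8 = 23
total_parts = 4 + 23 = 27
Feed A = 353 * 4 / 27 = 52.30 kg
Feed B = 353 * 23 / 27 = 300.70 kg

52.30 kg


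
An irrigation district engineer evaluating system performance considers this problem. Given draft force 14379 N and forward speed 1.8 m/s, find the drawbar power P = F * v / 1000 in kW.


P = F * v / 1000
  = 14379 * 1.8 / 1000
  = 25882.20 / 1000
  = 25.88 kW


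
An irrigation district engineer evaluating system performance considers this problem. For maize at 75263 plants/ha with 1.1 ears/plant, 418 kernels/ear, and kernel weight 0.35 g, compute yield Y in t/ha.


Y = density * ears * kernels * kw
  = 75263 * 1.1 * 418 * 0.35 g/ha
  = 12112074.59 g/ha
  = 12112.07 kg/ha = 12.11 t/ha


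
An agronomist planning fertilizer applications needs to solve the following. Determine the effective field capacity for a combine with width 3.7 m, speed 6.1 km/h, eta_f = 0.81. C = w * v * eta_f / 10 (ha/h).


C = w * v * eta_f / 10
  = 3.7 * 6.1 * 0.81 / 10
  = 18.28 / 10
  = 1.83 ha/h


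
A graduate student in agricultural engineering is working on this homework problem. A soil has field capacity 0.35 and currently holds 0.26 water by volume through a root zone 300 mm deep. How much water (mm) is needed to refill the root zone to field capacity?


SMD = (FC - theta) * D
    = (0.35 - 0.26) * 300
    = 0.090 * 300
    = 27 mm


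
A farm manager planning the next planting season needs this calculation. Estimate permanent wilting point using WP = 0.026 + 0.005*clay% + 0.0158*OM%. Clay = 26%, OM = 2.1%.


WP = 0.026 + 0.005*26 + 0.0158*2.1
   = 0.026 + 0.1300 + 0.0332
   = 0.1892


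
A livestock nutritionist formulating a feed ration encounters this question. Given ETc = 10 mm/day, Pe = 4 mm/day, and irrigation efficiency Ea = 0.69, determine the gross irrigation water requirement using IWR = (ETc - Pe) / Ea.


IWR = (ETc - Pe) / Ea
    = (10 - 4) / 0.69
    = 6 / 0.69
    = 8.70 mm/day


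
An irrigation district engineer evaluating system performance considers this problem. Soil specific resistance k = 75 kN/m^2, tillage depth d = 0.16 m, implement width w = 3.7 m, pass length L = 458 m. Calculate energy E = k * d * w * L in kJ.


E = k * d * w * L
  = 75 * 0.16 * 3.7 * 458
  = 20335.20 kJ


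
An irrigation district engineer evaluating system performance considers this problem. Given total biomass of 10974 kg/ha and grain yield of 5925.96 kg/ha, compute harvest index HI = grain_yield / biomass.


HI = grain_yield / biomass
   = 5925.96 / 10974
   = 0.54


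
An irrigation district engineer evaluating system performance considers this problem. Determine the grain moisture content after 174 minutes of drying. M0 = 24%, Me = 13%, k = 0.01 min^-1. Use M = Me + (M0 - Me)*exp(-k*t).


M = Me + (M0 - Me) * e^(-k*t)
  = 13 + (24 - 13) * e^(-0.01*174)
  = 13 + 11 * e^(-1.740)
  = 13 + 11 * 0.17552
  = 13 + 1.9307
  = 14.93%


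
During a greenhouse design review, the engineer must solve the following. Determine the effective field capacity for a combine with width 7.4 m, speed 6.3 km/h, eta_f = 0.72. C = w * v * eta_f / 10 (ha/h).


C = w * v * eta_f / 10
  = 7.4 * 6.3 * 0.72 / 10
  = 33.57 / 10
  = 3.36 ha/h


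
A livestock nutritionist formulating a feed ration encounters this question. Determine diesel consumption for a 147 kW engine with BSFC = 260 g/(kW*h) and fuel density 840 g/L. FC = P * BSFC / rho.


FC = P * BSFC / rho_fuel
   = 147 * 260 / 840
   = 38220 / 840
   = 45.50 L/h


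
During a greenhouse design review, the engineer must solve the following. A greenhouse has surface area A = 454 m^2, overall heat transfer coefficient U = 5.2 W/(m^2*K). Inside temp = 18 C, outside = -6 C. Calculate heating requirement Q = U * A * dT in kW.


dT = 18 - (-6) = 24 K
Q = U * A * dT
  = 5.2 * 454 * 24
  = 56659.20 W = 56.66 kW


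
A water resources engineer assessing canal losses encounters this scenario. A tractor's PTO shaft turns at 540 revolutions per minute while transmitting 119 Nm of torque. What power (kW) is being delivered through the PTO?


P = 2*pi*n*T / 60000
  = 2*pi * 540 * 119 / 60000
  = 403757.49 / 60000
  = 6.73 kW


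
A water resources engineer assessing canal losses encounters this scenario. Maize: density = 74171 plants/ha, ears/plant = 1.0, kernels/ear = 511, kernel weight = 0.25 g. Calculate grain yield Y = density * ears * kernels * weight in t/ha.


Y = density * ears * kernels * kw
  = 74171 * 1.0 * 511 * 0.25 g/ha
  = 9475345.25 g/ha
  = 9475.35 kg/ha = 9.48 t/ha


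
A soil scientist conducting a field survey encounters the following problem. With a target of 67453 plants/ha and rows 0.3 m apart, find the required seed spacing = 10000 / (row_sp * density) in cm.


spacing = 10000 / (row_sp * density)
        = 10000 / (0.3 * 67453)
        = 10000 / 20235.90
        = 0.49417 m = 49.42 cm


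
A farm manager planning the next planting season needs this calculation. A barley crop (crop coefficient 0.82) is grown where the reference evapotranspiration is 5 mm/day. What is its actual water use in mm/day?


ETc = Kc * ET0
    = 0.82 * 5
    = 4.10 mm/day


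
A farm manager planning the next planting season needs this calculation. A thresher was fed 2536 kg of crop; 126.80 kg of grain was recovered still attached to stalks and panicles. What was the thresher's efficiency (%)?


eta = (total - unthreshed) / total * 100
    = (2536 - 126.80) / 2536 * 100
    = 2409.20 / 2536 * 100
    = 95%


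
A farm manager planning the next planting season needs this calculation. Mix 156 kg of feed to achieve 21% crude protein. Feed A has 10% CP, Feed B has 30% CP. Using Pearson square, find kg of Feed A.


parts_A = CP_b - target = 30 - 21 = 9
parts_B = target - CP_a = 21 - 10 = 11
total_parts = 9 + 11 = 20
Feed A = 156 * 9 / 20 = 70.20 kg
Feed B = 156 * 11 / 20 = 85.80 kg

70.20 kg


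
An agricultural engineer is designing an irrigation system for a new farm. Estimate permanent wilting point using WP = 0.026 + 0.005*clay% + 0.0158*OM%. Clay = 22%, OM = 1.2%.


WP = 0.026 + 0.005*22 + 0.0158*1.2
   = 0.026 + 0.1100 + 0.0190
   = 0.1550


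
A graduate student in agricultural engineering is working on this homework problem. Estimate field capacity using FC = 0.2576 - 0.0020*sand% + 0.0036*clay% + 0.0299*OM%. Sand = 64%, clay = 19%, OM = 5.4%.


FC = 0.2576 - 0.0020*64 + 0.0036*19 + 0.0299*5.4
   = 0.2576 - 0.1280 + 0.0684 + 0.1615
   = 0.3595


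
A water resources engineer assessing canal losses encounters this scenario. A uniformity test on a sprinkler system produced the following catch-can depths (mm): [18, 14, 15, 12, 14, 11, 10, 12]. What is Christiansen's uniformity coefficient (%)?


xbar = 106 / 8 = 13.250
sum|xi - xbar| = 16
CU = 100 * (1 - 16 / (8 * 13.250))
   = 100 * (1 - 0.1509)
   = 84.91%


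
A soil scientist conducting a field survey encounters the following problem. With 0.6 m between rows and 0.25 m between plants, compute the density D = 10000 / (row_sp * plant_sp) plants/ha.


D = 10000 / (row_sp * plant_sp)
  = 10000 / (0.6 * 0.25)
  = 10000 / 0.1500
  = 66666.67 plants/ha


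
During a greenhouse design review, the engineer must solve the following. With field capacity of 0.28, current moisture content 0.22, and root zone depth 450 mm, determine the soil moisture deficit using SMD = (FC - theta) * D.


SMD = (FC - theta) * D
    = (0.28 - 0.22) * 450
    = 0.060 * 450
    = 27 mm


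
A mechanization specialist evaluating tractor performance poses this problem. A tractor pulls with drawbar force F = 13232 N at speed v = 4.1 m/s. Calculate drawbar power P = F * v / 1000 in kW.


P = F * v / 1000
  = 13232 * 4.1 / 1000
  = 54251.20 / 1000
  = 54.25 kW


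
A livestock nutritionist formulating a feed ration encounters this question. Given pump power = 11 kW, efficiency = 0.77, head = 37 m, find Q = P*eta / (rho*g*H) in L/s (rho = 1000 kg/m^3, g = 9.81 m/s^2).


Q = (P * 1000 * eta) / (rho * g * H)
  = (11 * 1000 * 0.77) / (1000 * 9.81 * 37)
  = 8470 / 362970
  = 0.02334 m^3/s = 23.34 L/s


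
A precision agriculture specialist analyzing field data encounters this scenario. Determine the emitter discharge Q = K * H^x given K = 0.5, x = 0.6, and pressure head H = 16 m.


Q = K * H^x
  = 0.5 * 16^0.6
  = 0.5 * 5.2780
  = 2.64 L/h


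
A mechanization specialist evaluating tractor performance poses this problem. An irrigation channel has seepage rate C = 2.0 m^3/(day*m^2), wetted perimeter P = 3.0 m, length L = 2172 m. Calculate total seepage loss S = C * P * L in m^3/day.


S = C * P * L
  = 2.0 * 3.0 * 2172
  = 13032 m^3/day


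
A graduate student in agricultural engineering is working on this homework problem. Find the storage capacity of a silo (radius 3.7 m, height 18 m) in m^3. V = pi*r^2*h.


V = pi * r^2 * h
  = pi * 3.7^2 * 18
  = pi * 13.69 * 18
  = 774.15 m^3


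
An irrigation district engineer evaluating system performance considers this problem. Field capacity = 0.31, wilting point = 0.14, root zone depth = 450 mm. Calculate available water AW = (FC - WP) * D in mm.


AW = (FC - WP) * D
   = (0.31 - 0.14) * 450
   = 0.17 * 450
   = 76.50 mm


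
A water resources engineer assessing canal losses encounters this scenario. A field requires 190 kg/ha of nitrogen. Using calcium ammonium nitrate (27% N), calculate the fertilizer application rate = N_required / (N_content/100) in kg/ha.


Rate = N_required / (N_content / 100)
     = 190 / (27 / 100)
     = 190 / 0.27
     = 703.70 kg/ha


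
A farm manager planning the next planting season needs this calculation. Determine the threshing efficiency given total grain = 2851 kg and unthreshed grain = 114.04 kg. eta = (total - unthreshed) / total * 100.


eta = (total - unthreshed) / total * 100
    = (2851 - 114.04) / 2851 * 100
    = 2736.96 / 2851 * 100
    = 96%


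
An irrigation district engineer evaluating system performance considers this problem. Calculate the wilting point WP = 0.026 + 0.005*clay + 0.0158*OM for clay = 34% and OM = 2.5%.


WP = 0.026 + 0.005*34 + 0.0158*2.5
   = 0.026 + 0.1700 + 0.0395
   = 0.2355


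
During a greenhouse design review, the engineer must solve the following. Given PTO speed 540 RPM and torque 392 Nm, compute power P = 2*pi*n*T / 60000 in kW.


P = 2*pi*n*T / 60000
  = 2*pi * 540 * 392 / 60000
  = 1330024.67 / 60000
  = 22.17 kW


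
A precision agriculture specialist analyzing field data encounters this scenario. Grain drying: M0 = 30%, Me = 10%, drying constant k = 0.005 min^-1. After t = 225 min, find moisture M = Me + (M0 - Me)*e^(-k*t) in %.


M = Me + (M0 - Me) * e^(-k*t)
  = 10 + (30 - 10) * e^(-0.005*225)
  = 10 + 20 * e^(-1.125)
  = 10 + 20 * 0.32465
  = 10 + 6.4930
  = 16.49%


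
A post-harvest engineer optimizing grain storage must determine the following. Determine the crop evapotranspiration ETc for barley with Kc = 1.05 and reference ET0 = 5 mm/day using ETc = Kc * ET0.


ETc = Kc * ET0
    = 1.05 * 5
    = 5.25 mm/day


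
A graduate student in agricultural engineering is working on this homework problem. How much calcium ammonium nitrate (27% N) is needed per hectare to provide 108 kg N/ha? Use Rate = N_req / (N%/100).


Rate = N_required / (N_content / 100)
     = 108 / (27 / 100)
     = 108 / 0.27
     = 400 kg/ha


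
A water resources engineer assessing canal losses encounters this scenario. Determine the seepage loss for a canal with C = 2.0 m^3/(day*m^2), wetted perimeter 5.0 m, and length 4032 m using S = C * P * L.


S = C * P * L
  = 2.0 * 5.0 * 4032
  = 40320 m^3/day


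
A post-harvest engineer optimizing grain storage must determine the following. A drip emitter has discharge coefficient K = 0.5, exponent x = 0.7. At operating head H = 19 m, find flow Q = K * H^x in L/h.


Q = K * H^x
  = 0.5 * 19^0.7
  = 0.5 * 7.8547
  = 3.93 L/h


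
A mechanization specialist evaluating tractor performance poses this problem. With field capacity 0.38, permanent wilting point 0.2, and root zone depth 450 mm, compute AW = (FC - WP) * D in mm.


AW = (FC - WP) * D
   = (0.38 - 0.2) * 450
   = 0.18 * 450
   = 81 mm


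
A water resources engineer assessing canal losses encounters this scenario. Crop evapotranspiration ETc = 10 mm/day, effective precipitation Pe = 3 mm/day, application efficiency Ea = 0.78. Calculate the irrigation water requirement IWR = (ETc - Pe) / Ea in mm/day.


IWR = (ETc - Pe) / Ea
    = (10 - 3) / 0.78
    = 7 / 0.78
    = 8.97 mm/day


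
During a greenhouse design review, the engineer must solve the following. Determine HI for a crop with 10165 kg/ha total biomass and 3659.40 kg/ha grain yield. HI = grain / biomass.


HI = grain_yield / biomass
   = 3659.40 / 10165
   = 0.36


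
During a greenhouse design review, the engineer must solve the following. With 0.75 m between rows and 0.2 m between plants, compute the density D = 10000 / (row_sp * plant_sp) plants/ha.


D = 10000 / (row_sp * plant_sp)
  = 10000 / (0.75 * 0.2)
  = 10000 / 0.1500
  = 66666.67 plants/ha


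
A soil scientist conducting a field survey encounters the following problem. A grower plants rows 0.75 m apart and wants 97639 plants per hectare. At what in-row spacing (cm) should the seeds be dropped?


spacing = 10000 / (row_sp * density)
        = 10000 / (0.75 * 97639)
        = 10000 / 73229.25
        = 0.13656 m = 13.66 cm


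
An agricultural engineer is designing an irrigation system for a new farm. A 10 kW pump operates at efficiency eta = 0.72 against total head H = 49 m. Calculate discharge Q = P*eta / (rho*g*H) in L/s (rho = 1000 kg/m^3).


Q = (P * 1000 * eta) / (rho * g * H)
  = (10 * 1000 * 0.72) / (1000 * 9.81 * 49)
  = 7200 / 480690
  = 0.01498 m^3/s = 14.98 L/s


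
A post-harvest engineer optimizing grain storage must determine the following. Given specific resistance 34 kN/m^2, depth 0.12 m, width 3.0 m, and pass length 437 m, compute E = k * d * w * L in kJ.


E = k * d * w * L
  = 34 * 0.12 * 3.0 * 437
  = 5348.88 kJ


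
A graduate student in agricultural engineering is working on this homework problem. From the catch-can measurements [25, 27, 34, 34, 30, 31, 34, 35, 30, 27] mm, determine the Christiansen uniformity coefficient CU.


xbar = 307 / 10 = 30.700
sum|xi - xbar| = 29
CU = 100 * (1 - 29 / (10 * 30.700))
   = 100 * (1 - 0.0945)
   = 90.55%


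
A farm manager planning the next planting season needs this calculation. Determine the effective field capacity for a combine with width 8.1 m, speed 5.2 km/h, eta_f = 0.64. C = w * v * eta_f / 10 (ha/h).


C = w * v * eta_f / 10
  = 8.1 * 5.2 * 0.64 / 10
  = 26.96 / 10
  = 2.70 ha/h


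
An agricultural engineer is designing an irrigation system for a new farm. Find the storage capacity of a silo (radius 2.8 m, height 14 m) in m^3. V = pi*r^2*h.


V = pi * r^2 * h
  = pi * 2.8^2 * 14
  = pi * 7.84 * 14
  = 344.82 m^3


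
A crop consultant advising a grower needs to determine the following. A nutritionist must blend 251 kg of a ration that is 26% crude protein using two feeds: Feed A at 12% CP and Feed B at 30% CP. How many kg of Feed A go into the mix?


parts_A = CP_b - target = 30 - 26 = 4
parts_B = target - CP_a = 26 - 12 = 14
total_parts = 4 + 14 = 18
Feed A = 251 * 4 / 18 = 55.78 kg
Feed B = 251 * 14 / 18 = 195.22 kg

55.78 kg


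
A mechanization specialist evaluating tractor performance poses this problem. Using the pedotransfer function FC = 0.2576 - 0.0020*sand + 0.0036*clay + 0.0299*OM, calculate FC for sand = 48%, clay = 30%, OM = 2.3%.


FC = 0.2576 - 0.0020*48 + 0.0036*30 + 0.0299*2.3
   = 0.2576 - 0.0960 + 0.1080 + 0.0688
   = 0.3384


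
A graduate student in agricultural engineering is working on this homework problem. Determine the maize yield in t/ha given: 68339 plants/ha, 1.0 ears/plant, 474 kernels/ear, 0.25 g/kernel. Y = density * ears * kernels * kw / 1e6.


Y = density * ears * kernels * kw
  = 68339 * 1.0 * 474 * 0.25 g/ha
  = 8098171.50 g/ha
  = 8098.17 kg/ha = 8.10 t/ha


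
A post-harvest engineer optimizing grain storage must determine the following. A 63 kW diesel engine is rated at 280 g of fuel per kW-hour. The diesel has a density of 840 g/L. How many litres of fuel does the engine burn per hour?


FC = P * BSFC / rho_fuel
   = 63 * 280 / 840
   = 17640 / 840
   = 21 L/h
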